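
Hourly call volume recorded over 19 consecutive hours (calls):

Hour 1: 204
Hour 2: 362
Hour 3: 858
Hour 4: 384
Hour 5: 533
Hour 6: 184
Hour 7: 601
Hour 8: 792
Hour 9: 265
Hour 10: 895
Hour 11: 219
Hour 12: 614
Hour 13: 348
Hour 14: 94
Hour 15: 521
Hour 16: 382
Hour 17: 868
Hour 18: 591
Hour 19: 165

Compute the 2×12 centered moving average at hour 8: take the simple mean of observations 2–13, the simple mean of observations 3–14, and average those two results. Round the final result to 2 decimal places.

493.42

Sum over 2–13: 362 + 858 + 384 + 533 + 184 + 601 + 792 + 265 + 895 + 219 + 614 + 348 = 6055
Sum over 3–14: 858 + 384 + 533 + 184 + 601 + 792 + 265 + 895 + 219 + 614 + 348 + 94 = 5787
CMA at t=8 = (6055 + 5787) / (2·12) = 11842 / 24 = 493.42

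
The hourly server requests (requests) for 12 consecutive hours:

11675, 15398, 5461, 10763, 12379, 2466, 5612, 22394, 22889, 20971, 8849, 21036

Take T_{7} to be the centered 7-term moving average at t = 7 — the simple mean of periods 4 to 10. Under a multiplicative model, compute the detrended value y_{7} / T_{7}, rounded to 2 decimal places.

0.40

Trend T_7 = (10763 + 12379 + 2466 + 5612 + 22394 + 22889 + 20971) / 7 = 97474/7 = 13924.8571
Ratio to trend: 5612 / 13924.8571 = 0.40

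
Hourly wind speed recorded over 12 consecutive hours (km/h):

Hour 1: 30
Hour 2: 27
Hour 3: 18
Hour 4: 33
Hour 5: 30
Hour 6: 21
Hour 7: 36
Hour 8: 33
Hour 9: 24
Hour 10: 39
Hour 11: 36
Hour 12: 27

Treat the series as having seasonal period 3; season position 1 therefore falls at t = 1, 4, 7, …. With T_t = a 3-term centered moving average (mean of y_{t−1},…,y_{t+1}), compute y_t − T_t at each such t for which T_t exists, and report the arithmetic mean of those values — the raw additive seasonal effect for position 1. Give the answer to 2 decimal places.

Season position 1 occurs at t = 4, 7, 10 (where T_t is defined).
t=4: T_4 = 27.0000; y_4 − T_4 = 33 − 27.0000 = 6.0000
t=7: T_7 = 30.0000; y_7 − T_7 = 36 − 30.0000 = 6.0000
t=10: T_10 = 33.0000; y_10 − T_10 = 39 − 33.0000 = 6.0000
Mean deviation: (6.0000 + 6.0000 + 6.0000) / 3 = 6.00

6.00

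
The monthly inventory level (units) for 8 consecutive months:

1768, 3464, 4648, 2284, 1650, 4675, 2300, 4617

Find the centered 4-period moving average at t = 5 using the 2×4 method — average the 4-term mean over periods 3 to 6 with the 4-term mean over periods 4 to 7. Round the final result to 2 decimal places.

Sum over 3–6: 4648 + 2284 + 1650 + 4675 = 13257
Sum over 4–7: 2284 + 1650 + 4675 + 2300 = 10909
CMA at t=5 = (13257 + 10909) / (2·4) = 24166 / 8 = 3020.75

3020.75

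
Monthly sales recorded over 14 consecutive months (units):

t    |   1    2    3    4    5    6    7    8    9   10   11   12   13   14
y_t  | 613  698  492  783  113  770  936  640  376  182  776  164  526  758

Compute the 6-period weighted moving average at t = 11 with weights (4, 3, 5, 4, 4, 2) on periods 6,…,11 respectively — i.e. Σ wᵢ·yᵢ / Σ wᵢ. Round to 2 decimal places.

Weighted sum: 4·770 + 3·936 + 5·640 + 4·376 + 4·182 + 2·776 = 3080 + 2808 + 3200 + 1504 + 728 + 1552 = 12872
Weight total: 4 + 3 + 5 + 4 + 4 + 2 = 22
WMA = 12872 / 22 = 585.09

585.09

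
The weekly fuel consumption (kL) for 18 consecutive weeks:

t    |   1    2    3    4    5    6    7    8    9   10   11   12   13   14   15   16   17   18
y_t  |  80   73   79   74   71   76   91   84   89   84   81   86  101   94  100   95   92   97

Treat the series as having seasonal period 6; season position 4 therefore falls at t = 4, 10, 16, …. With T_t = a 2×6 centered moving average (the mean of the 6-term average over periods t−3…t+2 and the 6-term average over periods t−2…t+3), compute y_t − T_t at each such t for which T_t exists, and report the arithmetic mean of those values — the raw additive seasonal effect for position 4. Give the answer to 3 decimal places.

Season position 4 occurs at t = 4, 10 (where T_t is defined).
t=4: T_4 = 76.41667; y_4 − T_4 = 74 − 76.41667 = -2.41667
t=10: T_10 = 86.66667; y_10 − T_10 = 84 − 86.66667 = -2.66667
Mean deviation: (-2.41667 + -2.66667) / 2 = -2.542

-2.542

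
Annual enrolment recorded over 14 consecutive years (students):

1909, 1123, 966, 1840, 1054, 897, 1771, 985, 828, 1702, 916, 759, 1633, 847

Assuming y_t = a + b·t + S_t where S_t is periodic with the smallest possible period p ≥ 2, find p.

3

First differences y_{t+1} − y_t: -786, -157, 874, -786, -157, 874, -786, -157, …
The difference pattern repeats every 3 terms and not for any smaller step, so p = 3.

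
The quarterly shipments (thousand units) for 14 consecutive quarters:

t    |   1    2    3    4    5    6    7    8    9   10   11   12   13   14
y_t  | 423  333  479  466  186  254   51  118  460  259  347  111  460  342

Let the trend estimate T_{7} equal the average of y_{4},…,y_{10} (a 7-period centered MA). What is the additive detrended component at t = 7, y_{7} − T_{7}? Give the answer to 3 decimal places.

-205.286

Trend T_7 = (466 + 186 + 254 + 51 + 118 + 460 + 259) / 7 = 1794/7 = 256.28571
Detrended value: 51 − 256.28571 = -205.286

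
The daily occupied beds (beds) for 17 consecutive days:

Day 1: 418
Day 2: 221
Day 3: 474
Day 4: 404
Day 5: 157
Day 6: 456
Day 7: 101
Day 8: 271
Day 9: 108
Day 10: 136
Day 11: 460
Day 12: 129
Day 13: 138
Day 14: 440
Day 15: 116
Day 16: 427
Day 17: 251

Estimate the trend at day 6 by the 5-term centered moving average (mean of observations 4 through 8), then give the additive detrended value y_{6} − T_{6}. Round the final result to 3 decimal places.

178.200

Trend T_6 = (404 + 157 + 456 + 101 + 271) / 5 = 1389/5 = 277.80000
Detrended value: 456 − 277.80000 = 178.200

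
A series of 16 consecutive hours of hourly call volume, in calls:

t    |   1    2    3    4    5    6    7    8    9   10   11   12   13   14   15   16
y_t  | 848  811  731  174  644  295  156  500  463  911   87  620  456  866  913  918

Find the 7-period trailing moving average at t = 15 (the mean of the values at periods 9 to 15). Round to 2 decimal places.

616.57

Sum of periods 9–15: 463 + 911 + 87 + 620 + 456 + 866 + 913 = 4316
Divide by 7: 4316 / 7 = 616.57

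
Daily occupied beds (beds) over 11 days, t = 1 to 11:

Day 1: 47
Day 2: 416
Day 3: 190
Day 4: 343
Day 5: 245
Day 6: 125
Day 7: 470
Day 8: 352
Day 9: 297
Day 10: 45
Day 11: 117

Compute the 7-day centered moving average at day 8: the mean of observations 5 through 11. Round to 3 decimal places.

235.857

Sum of periods 5–11: 245 + 125 + 470 + 352 + 297 + 45 + 117 = 1651
Divide by 7: 1651 / 7 = 235.857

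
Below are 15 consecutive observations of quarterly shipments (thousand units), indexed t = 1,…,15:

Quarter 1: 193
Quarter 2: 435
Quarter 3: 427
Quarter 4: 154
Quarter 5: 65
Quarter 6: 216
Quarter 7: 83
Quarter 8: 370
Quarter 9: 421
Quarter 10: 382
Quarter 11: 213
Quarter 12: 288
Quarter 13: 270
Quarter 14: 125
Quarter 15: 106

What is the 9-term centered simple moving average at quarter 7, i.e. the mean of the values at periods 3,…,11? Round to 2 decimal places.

Sum of periods 3–11: 427 + 154 + 65 + 216 + 83 + 370 + 421 + 382 + 213 = 2331
Divide by 9: 2331 / 9 = 259.00

259.00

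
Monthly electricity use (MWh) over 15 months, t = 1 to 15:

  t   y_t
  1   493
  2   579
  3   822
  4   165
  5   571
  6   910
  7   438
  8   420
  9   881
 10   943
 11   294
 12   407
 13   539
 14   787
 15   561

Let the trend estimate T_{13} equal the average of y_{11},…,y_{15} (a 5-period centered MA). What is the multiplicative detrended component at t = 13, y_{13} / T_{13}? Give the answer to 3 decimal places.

1.041

Trend T_13 = (294 + 407 + 539 + 787 + 561) / 5 = 2588/5 = 517.60000
Ratio to trend: 539 / 517.60000 = 1.041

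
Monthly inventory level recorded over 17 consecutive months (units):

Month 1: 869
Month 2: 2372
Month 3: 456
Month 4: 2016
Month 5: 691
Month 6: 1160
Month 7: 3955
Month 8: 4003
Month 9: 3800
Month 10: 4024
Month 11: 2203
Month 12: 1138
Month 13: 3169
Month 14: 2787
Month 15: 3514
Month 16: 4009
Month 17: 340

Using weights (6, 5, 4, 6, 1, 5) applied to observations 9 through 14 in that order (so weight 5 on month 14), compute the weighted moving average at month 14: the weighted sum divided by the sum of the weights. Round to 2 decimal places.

Weighted sum: 6·3800 + 5·4024 + 4·2203 + 6·1138 + 1·3169 + 5·2787 = 22800 + 20120 + 8812 + 6828 + 3169 + 13935 = 75664
Weight total: 6 + 5 + 4 + 6 + 1 + 5 = 27
WMA = 75664 / 27 = 2802.37

2802.37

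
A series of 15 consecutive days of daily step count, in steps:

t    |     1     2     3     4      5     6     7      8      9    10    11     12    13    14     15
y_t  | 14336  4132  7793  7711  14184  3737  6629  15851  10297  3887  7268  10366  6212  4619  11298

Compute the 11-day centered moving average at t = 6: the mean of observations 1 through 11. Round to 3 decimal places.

8711.364

Sum of periods 1–11: 14336 + 4132 + 7793 + 7711 + 14184 + 3737 + 6629 + 15851 + 10297 + 3887 + 7268 = 95825
Divide by 11: 95825 / 11 = 8711.364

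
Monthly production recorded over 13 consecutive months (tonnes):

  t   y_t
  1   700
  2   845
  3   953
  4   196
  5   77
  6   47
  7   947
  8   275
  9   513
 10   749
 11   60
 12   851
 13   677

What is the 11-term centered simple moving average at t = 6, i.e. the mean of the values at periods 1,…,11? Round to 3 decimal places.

487.455

Sum of periods 1–11: 700 + 845 + 953 + 196 + 77 + 47 + 947 + 275 + 513 + 749 + 60 = 5362
Divide by 11: 5362 / 11 = 487.455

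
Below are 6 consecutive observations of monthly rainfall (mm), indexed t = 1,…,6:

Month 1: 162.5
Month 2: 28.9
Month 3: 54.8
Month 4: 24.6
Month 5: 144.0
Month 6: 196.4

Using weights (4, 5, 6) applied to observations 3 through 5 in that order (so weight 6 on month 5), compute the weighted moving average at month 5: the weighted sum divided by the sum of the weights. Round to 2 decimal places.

Weighted sum: 4·54.8 + 5·24.6 + 6·144.0 = 219.2 + 123.0 + 864.0 = 1206.2
Weight total: 4 + 5 + 6 = 15
WMA = 1206.2 / 15 = 80.41

80.41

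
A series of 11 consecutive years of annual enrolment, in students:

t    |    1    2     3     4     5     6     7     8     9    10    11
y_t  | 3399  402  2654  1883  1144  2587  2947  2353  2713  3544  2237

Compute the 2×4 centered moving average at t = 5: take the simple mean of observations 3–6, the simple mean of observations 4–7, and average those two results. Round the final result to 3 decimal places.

2103.625

Sum over 3–6: 2654 + 1883 + 1144 + 2587 = 8268
Sum over 4–7: 1883 + 1144 + 2587 + 2947 = 8561
CMA at t=5 = (8268 + 8561) / (2·4) = 16829 / 8 = 2103.625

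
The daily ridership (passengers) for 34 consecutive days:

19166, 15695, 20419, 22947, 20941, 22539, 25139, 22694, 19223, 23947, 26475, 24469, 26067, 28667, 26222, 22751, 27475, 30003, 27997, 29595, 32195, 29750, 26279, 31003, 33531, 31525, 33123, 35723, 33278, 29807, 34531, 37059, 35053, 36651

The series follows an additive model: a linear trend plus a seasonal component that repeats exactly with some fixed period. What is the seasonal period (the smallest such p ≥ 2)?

First differences y_{t+1} − y_t: -3471, 4724, 2528, -2006, 1598, 2600, -2445, -3471, 4724, 2528, -2006, 1598, 2600, -2445, -3471, 4724, …
The difference pattern repeats every 7 terms and not for any smaller step, so p = 7.

7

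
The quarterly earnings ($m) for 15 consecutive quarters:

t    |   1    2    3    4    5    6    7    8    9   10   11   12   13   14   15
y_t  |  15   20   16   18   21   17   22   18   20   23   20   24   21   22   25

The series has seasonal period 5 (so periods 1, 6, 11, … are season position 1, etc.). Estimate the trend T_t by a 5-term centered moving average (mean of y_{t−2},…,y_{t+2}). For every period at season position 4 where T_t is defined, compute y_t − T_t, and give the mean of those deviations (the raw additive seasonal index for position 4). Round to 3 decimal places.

-0.500

Season position 4 occurs at t = 4, 9 (where T_t is defined).
t=4: T_4 = 18.40000; y_4 − T_4 = 18 − 18.40000 = -0.40000
t=9: T_9 = 20.60000; y_9 − T_9 = 20 − 20.60000 = -0.60000
Mean deviation: (-0.40000 + -0.60000) / 2 = -0.500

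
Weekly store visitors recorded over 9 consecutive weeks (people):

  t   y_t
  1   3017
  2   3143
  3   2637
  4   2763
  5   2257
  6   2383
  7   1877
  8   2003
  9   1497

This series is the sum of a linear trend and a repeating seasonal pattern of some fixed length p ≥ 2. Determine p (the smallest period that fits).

2

First differences y_{t+1} − y_t: 126, -506, 126, -506, 126, -506, …
The difference pattern repeats every 2 terms and not for any smaller step, so p = 2.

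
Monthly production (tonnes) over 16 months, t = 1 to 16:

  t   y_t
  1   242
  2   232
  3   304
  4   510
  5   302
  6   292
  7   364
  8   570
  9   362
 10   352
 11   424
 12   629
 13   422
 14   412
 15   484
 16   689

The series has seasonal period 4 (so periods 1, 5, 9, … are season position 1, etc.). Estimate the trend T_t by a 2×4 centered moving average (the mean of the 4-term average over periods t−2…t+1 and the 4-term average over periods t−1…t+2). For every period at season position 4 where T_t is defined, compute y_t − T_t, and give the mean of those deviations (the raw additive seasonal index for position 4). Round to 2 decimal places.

165.25

Season position 4 occurs at t = 4, 8, 12 (where T_t is defined).
t=4: T_4 = 344.5000; y_4 − T_4 = 510 − 344.5000 = 165.5000
t=8: T_8 = 404.5000; y_8 − T_8 = 570 − 404.5000 = 165.5000
t=12: T_12 = 464.2500; y_12 − T_12 = 629 − 464.2500 = 164.7500
Mean deviation: (165.5000 + 165.5000 + 164.7500) / 3 = 165.25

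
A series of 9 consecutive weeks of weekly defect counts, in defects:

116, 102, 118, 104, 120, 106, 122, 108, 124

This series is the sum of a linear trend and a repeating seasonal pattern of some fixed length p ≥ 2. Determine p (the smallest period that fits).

First differences y_{t+1} − y_t: -14, 16, -14, 16, -14, 16, …
The difference pattern repeats every 2 terms and not for any smaller step, so p = 2.

2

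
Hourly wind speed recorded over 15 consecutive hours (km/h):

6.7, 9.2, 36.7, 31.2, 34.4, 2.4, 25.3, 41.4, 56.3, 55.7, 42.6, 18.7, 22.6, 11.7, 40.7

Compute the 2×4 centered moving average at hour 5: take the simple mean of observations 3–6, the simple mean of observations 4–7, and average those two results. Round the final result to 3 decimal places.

24.750

Sum over 3–6: 36.7 + 31.2 + 34.4 + 2.4 = 104.7
Sum over 4–7: 31.2 + 34.4 + 2.4 + 25.3 = 93.3
CMA at t=5 = (104.7 + 93.3) / (2·4) = 198.0 / 8 = 24.750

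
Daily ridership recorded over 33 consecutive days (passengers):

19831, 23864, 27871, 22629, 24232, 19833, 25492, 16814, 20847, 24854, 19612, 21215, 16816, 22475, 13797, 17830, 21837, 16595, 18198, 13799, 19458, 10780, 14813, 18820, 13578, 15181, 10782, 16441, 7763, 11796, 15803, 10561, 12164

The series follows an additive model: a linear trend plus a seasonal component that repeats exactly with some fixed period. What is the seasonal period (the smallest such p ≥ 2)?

First differences y_{t+1} − y_t: 4033, 4007, -5242, 1603, -4399, 5659, -8678, 4033, 4007, -5242, 1603, -4399, 5659, -8678, 4033, 4007, …
The difference pattern repeats every 7 terms and not for any smaller step, so p = 7.

7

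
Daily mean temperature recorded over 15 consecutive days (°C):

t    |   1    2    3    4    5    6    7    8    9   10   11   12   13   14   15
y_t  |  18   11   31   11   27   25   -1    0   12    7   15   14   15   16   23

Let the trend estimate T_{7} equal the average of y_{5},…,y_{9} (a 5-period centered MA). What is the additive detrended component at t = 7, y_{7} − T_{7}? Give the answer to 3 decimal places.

Trend T_7 = (27 + 25 + (-1) + 0 + 12) / 5 = 63/5 = 12.60000
Detrended value: -1 − 12.60000 = -13.600

-13.600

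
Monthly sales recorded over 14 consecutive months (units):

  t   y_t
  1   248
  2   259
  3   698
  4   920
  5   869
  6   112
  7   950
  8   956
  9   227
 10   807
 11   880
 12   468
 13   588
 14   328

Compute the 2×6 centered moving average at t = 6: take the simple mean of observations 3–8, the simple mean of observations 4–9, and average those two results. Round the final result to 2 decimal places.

711.58

Sum over 3–8: 698 + 920 + 869 + 112 + 950 + 956 = 4505
Sum over 4–9: 920 + 869 + 112 + 950 + 956 + 227 = 4034
CMA at t=6 = (4505 + 4034) / (2·6) = 8539 / 12 = 711.58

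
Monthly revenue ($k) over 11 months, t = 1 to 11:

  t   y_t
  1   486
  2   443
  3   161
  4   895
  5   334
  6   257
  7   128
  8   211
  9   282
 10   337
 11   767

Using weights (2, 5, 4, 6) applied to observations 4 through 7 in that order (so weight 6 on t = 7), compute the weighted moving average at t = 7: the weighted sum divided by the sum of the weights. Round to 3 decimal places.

309.176

Weighted sum: 2·895 + 5·334 + 4·257 + 6·128 = 1790 + 1670 + 1028 + 768 = 5256
Weight total: 2 + 5 + 4 + 6 = 17
WMA = 5256 / 17 = 309.176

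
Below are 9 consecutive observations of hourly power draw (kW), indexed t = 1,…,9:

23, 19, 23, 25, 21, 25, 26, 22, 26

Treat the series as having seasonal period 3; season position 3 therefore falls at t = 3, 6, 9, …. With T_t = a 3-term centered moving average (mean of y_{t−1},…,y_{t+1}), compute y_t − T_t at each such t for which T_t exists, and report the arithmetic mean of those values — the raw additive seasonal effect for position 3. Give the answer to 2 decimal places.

0.83

Season position 3 occurs at t = 3, 6 (where T_t is defined).
t=3: T_3 = 22.3333; y_3 − T_3 = 23 − 22.3333 = 0.6667
t=6: T_6 = 24.0000; y_6 − T_6 = 25 − 24.0000 = 1.0000
Mean deviation: (0.6667 + 1.0000) / 2 = 0.83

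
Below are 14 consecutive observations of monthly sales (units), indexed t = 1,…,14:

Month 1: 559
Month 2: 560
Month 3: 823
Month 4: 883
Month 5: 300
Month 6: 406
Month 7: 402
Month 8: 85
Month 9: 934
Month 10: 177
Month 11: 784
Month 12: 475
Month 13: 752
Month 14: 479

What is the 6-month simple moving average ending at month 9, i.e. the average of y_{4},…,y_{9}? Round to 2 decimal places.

501.67

Sum of periods 4–9: 883 + 300 + 406 + 402 + 85 + 934 = 3010
Divide by 6: 3010 / 6 = 501.67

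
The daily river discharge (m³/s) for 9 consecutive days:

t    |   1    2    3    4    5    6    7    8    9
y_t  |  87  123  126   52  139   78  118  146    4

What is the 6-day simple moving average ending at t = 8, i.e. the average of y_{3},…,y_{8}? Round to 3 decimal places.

Sum of periods 3–8: 126 + 52 + 139 + 78 + 118 + 146 = 659
Divide by 6: 659 / 6 = 109.833

109.833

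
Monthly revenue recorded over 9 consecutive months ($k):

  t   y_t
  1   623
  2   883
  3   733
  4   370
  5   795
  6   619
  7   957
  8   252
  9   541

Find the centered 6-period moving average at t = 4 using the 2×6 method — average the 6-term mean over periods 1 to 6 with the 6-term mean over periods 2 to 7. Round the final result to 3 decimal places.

Sum over 1–6: 623 + 883 + 733 + 370 + 795 + 619 = 4023
Sum over 2–7: 883 + 733 + 370 + 795 + 619 + 957 = 4357
CMA at t=4 = (4023 + 4357) / (2·6) = 8380 / 12 = 698.333

698.333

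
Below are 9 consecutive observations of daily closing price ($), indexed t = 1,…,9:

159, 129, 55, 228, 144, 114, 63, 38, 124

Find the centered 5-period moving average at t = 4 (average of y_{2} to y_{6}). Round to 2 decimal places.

134.00

Sum of periods 2–6: 129 + 55 + 228 + 144 + 114 = 670
Divide by 5: 670 / 5 = 134.00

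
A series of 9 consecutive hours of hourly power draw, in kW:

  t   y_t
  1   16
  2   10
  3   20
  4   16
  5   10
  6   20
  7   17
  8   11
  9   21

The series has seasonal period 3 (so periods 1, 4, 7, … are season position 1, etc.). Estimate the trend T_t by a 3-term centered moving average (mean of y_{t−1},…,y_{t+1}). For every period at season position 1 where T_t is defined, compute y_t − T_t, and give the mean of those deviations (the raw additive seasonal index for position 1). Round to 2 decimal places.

Season position 1 occurs at t = 4, 7 (where T_t is defined).
t=4: T_4 = 15.3333; y_4 − T_4 = 16 − 15.3333 = 0.6667
t=7: T_7 = 16.0000; y_7 − T_7 = 17 − 16.0000 = 1.0000
Mean deviation: (0.6667 + 1.0000) / 2 = 0.83

0.83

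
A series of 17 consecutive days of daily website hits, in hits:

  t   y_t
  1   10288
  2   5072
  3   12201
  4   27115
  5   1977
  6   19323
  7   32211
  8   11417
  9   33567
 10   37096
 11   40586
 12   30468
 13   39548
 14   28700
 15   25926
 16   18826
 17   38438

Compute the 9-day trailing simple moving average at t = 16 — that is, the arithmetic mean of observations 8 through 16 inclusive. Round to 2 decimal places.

29570.44

Sum of periods 8–16: 11417 + 33567 + 37096 + 40586 + 30468 + 39548 + 28700 + 25926 + 18826 = 266134
Divide by 9: 266134 / 9 = 29570.44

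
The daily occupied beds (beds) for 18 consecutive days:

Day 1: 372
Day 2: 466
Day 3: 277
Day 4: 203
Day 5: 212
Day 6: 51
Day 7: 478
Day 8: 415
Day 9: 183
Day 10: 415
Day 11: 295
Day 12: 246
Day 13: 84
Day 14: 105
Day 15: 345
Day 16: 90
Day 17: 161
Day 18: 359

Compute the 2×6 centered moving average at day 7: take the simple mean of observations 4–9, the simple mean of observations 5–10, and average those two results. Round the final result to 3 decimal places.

274.667

Sum over 4–9: 203 + 212 + 51 + 478 + 415 + 183 = 1542
Sum over 5–10: 212 + 51 + 478 + 415 + 183 + 415 = 1754
CMA at t=7 = (1542 + 1754) / (2·6) = 3296 / 12 = 274.667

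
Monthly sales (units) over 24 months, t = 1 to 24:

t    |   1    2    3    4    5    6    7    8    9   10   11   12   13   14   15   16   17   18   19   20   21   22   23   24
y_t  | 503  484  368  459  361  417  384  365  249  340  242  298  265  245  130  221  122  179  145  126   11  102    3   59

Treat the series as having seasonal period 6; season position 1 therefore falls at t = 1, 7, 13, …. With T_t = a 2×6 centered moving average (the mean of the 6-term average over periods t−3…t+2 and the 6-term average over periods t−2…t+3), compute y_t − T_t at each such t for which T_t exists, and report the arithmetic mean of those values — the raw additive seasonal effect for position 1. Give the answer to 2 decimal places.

Season position 1 occurs at t = 7, 13, 19 (where T_t is defined).
t=7: T_7 = 362.5833; y_7 − T_7 = 384 − 362.5833 = 21.4167
t=13: T_13 = 243.4167; y_13 − T_13 = 265 − 243.4167 = 21.5833
t=19: T_19 = 124.0833; y_19 − T_19 = 145 − 124.0833 = 20.9167
Mean deviation: (21.4167 + 21.5833 + 20.9167) / 3 = 21.31

21.31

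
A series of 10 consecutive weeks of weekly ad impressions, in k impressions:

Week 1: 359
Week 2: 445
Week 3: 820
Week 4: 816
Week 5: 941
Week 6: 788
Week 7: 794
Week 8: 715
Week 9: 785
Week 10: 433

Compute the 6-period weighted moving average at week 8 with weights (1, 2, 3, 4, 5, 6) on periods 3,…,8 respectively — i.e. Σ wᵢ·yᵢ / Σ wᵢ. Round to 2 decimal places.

794.62

Weighted sum: 1·820 + 2·816 + 3·941 + 4·788 + 5·794 + 6·715 = 820 + 1632 + 2823 + 3152 + 3970 + 4290 = 16687
Weight total: 1 + 2 + 3 + 4 + 5 + 6 = 21
WMA = 16687 / 21 = 794.62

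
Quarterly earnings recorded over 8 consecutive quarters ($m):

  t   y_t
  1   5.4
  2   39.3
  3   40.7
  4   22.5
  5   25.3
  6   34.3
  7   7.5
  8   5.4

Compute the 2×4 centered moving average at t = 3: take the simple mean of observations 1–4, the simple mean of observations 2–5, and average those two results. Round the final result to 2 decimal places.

29.46

Sum over 1–4: 5.4 + 39.3 + 40.7 + 22.5 = 107.9
Sum over 2–5: 39.3 + 40.7 + 22.5 + 25.3 = 127.8
CMA at t=3 = (107.9 + 127.8) / (2·4) = 235.7 / 8 = 29.46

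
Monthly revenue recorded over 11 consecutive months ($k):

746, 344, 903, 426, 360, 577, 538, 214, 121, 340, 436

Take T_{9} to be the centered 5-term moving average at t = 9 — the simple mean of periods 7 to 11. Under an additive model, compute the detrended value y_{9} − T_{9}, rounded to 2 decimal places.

Trend T_9 = (538 + 214 + 121 + 340 + 436) / 5 = 1649/5 = 329.8000
Detrended value: 121 − 329.8000 = -208.80

-208.80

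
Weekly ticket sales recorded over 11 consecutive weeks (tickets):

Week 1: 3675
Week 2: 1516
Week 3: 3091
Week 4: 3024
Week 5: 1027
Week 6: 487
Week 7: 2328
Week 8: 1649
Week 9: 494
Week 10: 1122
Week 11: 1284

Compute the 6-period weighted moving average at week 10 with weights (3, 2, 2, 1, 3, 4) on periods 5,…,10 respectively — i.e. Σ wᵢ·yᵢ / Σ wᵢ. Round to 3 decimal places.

Weighted sum: 3·1027 + 2·487 + 2·2328 + 1·1649 + 3·494 + 4·1122 = 3081 + 974 + 4656 + 1649 + 1482 + 4488 = 16330
Weight total: 3 + 2 + 2 + 1 + 3 + 4 = 15
WMA = 16330 / 15 = 1088.667

1088.667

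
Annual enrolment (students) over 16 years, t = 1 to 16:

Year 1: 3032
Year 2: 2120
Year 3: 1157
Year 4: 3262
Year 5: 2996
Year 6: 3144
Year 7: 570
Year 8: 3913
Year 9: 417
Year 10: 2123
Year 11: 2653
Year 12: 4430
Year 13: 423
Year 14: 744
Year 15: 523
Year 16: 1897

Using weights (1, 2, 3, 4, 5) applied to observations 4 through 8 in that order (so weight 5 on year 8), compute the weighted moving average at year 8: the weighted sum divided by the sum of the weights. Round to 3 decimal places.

Weighted sum: 1·3262 + 2·2996 + 3·3144 + 4·570 + 5·3913 = 3262 + 5992 + 9432 + 2280 + 19565 = 40531
Weight total: 1 + 2 + 3 + 4 + 5 = 15
WMA = 40531 / 15 = 2702.067

2702.067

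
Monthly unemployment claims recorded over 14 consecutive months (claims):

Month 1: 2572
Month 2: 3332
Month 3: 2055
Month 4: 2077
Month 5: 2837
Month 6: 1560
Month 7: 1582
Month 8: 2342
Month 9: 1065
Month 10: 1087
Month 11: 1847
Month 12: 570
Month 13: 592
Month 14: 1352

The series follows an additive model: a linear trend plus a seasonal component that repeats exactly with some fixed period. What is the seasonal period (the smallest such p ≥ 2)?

First differences y_{t+1} − y_t: 760, -1277, 22, 760, -1277, 22, 760, -1277, …
The difference pattern repeats every 3 terms and not for any smaller step, so p = 3.

3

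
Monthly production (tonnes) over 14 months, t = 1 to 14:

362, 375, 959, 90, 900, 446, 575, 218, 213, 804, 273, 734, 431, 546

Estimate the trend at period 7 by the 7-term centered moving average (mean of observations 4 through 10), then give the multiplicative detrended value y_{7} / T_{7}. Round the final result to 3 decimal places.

1.240

Trend T_7 = (90 + 900 + 446 + 575 + 218 + 213 + 804) / 7 = 3246/7 = 463.71429
Ratio to trend: 575 / 463.71429 = 1.240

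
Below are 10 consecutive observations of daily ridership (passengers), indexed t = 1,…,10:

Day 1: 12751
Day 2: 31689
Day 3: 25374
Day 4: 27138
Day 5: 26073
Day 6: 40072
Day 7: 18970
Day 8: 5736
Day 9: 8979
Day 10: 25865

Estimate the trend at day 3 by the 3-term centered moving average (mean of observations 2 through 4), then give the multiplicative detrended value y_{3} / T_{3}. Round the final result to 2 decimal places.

0.90

Trend T_3 = (31689 + 25374 + 27138) / 3 = 84201/3 = 28067.0000
Ratio to trend: 25374 / 28067.0000 = 0.90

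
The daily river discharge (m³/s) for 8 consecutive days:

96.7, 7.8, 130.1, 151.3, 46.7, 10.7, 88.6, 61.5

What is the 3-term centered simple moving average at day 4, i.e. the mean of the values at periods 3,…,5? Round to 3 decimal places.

Sum of periods 3–5: 130.1 + 151.3 + 46.7 = 328.1
Divide by 3: 328.1 / 3 = 109.367

109.367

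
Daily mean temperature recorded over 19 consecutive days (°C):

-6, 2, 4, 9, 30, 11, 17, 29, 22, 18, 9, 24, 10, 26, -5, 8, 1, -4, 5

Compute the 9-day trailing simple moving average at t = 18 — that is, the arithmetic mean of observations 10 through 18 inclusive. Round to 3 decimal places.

Sum of periods 10–18: 18 + 9 + 24 + 10 + 26 + (-5) + 8 + 1 + (-4) = 87
Divide by 9: 87 / 9 = 9.667

9.667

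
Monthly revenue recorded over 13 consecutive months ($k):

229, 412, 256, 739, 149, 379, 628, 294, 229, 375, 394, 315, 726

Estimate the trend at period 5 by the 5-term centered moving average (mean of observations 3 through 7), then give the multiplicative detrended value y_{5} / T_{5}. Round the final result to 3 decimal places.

Trend T_5 = (256 + 739 + 149 + 379 + 628) / 5 = 2151/5 = 430.20000
Ratio to trend: 149 / 430.20000 = 0.346

0.346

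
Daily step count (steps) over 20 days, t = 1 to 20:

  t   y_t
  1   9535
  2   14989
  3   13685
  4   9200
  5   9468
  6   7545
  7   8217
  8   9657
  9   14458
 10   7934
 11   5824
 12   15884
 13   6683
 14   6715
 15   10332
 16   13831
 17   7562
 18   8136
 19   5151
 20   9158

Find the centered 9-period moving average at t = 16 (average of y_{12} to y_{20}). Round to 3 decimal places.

9272.444

Sum of periods 12–20: 15884 + 6683 + 6715 + 10332 + 13831 + 7562 + 8136 + 5151 + 9158 = 83452
Divide by 9: 83452 / 9 = 9272.444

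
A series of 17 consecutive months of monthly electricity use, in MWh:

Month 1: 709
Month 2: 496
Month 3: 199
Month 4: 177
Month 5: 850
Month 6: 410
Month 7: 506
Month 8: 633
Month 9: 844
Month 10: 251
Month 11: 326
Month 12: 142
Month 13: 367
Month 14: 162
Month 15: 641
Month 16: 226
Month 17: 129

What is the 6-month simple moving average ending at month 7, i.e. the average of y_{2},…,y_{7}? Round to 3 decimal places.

Sum of periods 2–7: 496 + 199 + 177 + 850 + 410 + 506 = 2638
Divide by 6: 2638 / 6 = 439.667

439.667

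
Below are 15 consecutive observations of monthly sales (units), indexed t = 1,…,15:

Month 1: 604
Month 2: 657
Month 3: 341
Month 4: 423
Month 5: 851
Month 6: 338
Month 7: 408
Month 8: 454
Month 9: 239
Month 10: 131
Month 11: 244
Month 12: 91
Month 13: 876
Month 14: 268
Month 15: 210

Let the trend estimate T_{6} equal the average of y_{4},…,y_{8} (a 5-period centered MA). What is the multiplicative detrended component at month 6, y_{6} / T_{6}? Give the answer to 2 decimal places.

Trend T_6 = (423 + 851 + 338 + 408 + 454) / 5 = 2474/5 = 494.8000
Ratio to trend: 338 / 494.8000 = 0.68

0.68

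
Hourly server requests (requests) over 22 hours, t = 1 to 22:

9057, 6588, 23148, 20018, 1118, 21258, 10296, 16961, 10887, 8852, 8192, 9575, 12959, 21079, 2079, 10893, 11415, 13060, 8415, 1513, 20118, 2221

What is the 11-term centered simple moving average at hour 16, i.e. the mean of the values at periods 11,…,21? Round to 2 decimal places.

Sum of periods 11–21: 8192 + 9575 + 12959 + 21079 + 2079 + 10893 + 11415 + 13060 + 8415 + 1513 + 20118 = 119298
Divide by 11: 119298 / 11 = 10845.27

10845.27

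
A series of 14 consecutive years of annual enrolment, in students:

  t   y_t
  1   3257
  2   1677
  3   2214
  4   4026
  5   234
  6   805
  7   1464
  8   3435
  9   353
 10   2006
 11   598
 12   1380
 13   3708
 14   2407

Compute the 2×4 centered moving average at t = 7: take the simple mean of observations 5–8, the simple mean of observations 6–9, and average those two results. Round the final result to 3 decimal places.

1499.375

Sum over 5–8: 234 + 805 + 1464 + 3435 = 5938
Sum over 6–9: 805 + 1464 + 3435 + 353 = 6057
CMA at t=7 = (5938 + 6057) / (2·4) = 11995 / 8 = 1499.375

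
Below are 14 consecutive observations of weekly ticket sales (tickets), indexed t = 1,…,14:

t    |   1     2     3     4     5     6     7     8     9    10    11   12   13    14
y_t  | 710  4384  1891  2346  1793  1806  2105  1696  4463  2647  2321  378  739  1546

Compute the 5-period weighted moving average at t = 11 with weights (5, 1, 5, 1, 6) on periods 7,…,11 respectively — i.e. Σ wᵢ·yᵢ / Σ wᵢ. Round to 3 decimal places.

Weighted sum: 5·2105 + 1·1696 + 5·4463 + 1·2647 + 6·2321 = 10525 + 1696 + 22315 + 2647 + 13926 = 51109
Weight total: 5 + 1 + 5 + 1 + 6 = 18
WMA = 51109 / 18 = 2839.389

2839.389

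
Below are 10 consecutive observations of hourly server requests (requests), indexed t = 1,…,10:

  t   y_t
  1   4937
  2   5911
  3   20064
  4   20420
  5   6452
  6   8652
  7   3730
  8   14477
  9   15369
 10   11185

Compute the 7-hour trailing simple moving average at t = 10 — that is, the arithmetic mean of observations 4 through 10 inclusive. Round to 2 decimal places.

Sum of periods 4–10: 20420 + 6452 + 8652 + 3730 + 14477 + 15369 + 11185 = 80285
Divide by 7: 80285 / 7 = 11469.29

11469.29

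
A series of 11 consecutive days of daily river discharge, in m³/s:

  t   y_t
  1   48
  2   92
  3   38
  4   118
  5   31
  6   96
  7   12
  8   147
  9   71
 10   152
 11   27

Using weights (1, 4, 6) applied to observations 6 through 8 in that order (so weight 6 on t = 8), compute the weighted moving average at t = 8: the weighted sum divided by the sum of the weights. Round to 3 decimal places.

Weighted sum: 1·96 + 4·12 + 6·147 = 96 + 48 + 882 = 1026
Weight total: 1 + 4 + 6 = 11
WMA = 1026 / 11 = 93.273

93.273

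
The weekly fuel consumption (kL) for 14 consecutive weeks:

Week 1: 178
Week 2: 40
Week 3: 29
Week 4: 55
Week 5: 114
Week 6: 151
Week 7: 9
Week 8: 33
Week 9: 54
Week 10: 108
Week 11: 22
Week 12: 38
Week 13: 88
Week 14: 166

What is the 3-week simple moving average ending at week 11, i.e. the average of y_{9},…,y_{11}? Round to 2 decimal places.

61.33

Sum of periods 9–11: 54 + 108 + 22 = 184
Divide by 3: 184 / 3 = 61.33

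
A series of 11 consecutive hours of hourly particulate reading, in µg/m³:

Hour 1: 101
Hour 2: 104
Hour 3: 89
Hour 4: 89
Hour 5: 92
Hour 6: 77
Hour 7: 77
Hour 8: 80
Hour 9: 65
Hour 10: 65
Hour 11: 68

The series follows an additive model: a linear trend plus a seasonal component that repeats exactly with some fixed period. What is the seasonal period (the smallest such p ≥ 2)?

First differences y_{t+1} − y_t: 3, -15, 0, 3, -15, 0, 3, -15, …
The difference pattern repeats every 3 terms and not for any smaller step, so p = 3.

3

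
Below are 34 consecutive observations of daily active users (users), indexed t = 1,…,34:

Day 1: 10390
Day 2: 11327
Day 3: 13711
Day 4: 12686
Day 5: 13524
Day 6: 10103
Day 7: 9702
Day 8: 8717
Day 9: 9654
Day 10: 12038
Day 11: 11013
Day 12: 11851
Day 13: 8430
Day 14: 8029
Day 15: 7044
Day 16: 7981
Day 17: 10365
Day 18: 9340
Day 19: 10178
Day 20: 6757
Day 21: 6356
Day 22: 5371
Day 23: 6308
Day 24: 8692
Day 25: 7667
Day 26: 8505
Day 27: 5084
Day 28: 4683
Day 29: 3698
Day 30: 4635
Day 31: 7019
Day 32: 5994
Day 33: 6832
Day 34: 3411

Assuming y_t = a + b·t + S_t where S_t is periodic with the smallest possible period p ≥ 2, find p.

7

First differences y_{t+1} − y_t: 937, 2384, -1025, 838, -3421, -401, -985, 937, 2384, -1025, 838, -3421, -401, -985, 937, 2384, …
The difference pattern repeats every 7 terms and not for any smaller step, so p = 7.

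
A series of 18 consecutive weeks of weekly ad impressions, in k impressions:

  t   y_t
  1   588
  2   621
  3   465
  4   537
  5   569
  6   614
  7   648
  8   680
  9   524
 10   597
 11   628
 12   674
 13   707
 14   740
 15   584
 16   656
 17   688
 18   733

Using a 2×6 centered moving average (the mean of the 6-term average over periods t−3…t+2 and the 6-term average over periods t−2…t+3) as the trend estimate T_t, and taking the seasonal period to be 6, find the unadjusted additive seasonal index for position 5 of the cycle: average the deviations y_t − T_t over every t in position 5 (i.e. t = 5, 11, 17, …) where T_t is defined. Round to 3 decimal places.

-11.792

Season position 5 occurs at t = 5, 11 (where T_t is defined).
t=5: T_5 = 580.58333; y_5 − T_5 = 569 − 580.58333 = -11.58333
t=11: T_11 = 640.00000; y_11 − T_11 = 628 − 640.00000 = -12.00000
Mean deviation: (-11.58333 + -12.00000) / 2 = -11.792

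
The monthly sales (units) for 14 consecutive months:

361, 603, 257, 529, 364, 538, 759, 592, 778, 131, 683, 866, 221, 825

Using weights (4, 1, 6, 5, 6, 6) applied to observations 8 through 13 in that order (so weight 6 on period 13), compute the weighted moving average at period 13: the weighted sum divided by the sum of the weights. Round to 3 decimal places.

495.321

Weighted sum: 4·592 + 1·778 + 6·131 + 5·683 + 6·866 + 6·221 = 2368 + 778 + 786 + 3415 + 5196 + 1326 = 13869
Weight total: 4 + 1 + 6 + 5 + 6 + 6 = 28
WMA = 13869 / 28 = 495.321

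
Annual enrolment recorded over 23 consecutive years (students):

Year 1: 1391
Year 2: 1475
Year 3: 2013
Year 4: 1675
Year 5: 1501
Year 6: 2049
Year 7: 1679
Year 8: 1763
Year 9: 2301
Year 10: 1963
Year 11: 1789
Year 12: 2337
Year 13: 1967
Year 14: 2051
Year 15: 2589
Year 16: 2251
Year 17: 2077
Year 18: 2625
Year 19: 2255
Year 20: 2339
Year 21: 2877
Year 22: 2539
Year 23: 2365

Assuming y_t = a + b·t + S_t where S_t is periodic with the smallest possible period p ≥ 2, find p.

First differences y_{t+1} − y_t: 84, 538, -338, -174, 548, -370, 84, 538, -338, -174, 548, -370, 84, 538, …
The difference pattern repeats every 6 terms and not for any smaller step, so p = 6.

6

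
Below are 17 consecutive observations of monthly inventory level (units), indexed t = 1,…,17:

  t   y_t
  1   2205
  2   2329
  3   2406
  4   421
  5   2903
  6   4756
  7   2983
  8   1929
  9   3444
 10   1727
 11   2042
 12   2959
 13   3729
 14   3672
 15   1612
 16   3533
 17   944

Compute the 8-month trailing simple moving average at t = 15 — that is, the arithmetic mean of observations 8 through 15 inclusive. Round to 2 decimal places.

2639.25

Sum of periods 8–15: 1929 + 3444 + 1727 + 2042 + 2959 + 3729 + 3672 + 1612 = 21114
Divide by 8: 21114 / 8 = 2639.25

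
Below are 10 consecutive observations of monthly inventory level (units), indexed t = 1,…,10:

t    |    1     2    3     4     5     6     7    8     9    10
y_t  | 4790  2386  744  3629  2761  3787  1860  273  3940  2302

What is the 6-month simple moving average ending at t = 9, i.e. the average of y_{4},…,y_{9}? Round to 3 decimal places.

Sum of periods 4–9: 3629 + 2761 + 3787 + 1860 + 273 + 3940 = 16250
Divide by 6: 16250 / 6 = 2708.333

2708.333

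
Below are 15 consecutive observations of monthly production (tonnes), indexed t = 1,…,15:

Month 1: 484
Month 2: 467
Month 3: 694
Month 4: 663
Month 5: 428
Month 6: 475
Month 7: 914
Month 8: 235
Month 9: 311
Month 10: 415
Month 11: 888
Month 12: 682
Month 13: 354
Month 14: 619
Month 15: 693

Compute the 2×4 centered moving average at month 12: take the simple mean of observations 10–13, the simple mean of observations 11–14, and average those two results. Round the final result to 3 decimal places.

610.250

Sum over 10–13: 415 + 888 + 682 + 354 = 2339
Sum over 11–14: 888 + 682 + 354 + 619 = 2543
CMA at t=12 = (2339 + 2543) / (2·4) = 4882 / 8 = 610.250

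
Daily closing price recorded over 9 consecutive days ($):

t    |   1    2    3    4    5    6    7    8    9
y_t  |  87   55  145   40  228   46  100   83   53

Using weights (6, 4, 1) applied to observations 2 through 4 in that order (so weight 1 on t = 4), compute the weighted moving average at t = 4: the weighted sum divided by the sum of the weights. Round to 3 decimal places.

86.364

Weighted sum: 6·55 + 4·145 + 1·40 = 330 + 580 + 40 = 950
Weight total: 6 + 4 + 1 = 11
WMA = 950 / 11 = 86.364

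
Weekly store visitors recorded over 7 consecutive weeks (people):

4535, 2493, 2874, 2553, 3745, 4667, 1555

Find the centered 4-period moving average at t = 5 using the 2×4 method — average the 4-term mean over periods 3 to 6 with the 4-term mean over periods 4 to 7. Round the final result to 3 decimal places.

3294.875

Sum over 3–6: 2874 + 2553 + 3745 + 4667 = 13839
Sum over 4–7: 2553 + 3745 + 4667 + 1555 = 12520
CMA at t=5 = (13839 + 12520) / (2·4) = 26359 / 8 = 3294.875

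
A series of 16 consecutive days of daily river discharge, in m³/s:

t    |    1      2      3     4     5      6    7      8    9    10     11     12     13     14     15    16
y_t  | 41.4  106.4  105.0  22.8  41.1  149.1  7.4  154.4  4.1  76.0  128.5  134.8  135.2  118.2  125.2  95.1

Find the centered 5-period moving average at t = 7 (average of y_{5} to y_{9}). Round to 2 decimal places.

71.22

Sum of periods 5–9: 41.1 + 149.1 + 7.4 + 154.4 + 4.1 = 356.1
Divide by 5: 356.1 / 5 = 71.22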